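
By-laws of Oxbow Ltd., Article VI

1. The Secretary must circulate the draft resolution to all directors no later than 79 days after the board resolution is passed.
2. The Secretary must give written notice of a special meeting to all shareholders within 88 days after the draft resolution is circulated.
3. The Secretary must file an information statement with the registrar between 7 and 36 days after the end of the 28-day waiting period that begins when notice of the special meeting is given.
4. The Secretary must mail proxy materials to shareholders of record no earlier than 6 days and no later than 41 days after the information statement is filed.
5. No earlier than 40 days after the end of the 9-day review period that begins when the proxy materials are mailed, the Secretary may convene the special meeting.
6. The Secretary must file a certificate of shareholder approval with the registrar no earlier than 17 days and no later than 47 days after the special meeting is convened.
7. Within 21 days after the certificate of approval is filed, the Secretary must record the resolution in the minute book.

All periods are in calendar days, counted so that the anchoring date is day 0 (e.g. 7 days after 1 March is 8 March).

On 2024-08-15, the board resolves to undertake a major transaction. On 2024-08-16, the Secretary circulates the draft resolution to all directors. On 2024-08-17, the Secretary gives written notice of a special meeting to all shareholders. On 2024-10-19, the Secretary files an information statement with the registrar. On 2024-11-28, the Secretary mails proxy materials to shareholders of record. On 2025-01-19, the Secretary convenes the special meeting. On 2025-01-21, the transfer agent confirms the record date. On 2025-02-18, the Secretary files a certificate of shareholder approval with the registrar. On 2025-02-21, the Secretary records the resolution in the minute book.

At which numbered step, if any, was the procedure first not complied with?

None — every step was satisfied

(1) due by 2024-08-15 + 79 days = 2024-11-02; completed 2024-08-16, before the deadline.
(2) due by 2024-08-16 + 88 days = 2024-11-12; completed 2024-08-17, before the deadline.
(3) the permitted window runs from 2024-09-14 + 7 = 2024-09-21 to 2024-09-14 + 36 = 2024-10-20; done 2024-10-19, which is between those dates.
(4) the permitted window runs from 2024-10-19 + 6 = 2024-10-25 to 2024-10-19 + 41 = 2024-11-29; done 2024-11-28, which is between those dates.
(5) permitted from 2024-12-07 + 40 days = 2025-01-16 onward; done 2025-01-19 — permitted.
(6) the permitted window runs from 2025-01-19 + 17 = 2025-02-05 to 2025-01-19 + 47 = 2025-03-07; done 2025-02-18 — within the window.
(7) due by 2025-02-18 + 21 days = 2025-03-11; 2025-02-21 is within that limit.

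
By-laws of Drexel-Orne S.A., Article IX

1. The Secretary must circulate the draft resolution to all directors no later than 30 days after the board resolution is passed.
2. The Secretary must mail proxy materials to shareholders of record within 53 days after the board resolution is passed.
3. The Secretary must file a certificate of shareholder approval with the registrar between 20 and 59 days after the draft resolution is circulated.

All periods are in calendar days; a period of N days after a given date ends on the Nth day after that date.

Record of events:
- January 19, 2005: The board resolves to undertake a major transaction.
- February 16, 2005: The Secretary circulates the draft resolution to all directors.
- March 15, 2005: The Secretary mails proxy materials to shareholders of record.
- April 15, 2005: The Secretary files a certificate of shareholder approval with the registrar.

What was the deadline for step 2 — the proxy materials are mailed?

Step 2 runs from January 19, 2005, when the board resolution is passed. 53 days after January 19, 2005 is March 13, 2005.

March 13, 2005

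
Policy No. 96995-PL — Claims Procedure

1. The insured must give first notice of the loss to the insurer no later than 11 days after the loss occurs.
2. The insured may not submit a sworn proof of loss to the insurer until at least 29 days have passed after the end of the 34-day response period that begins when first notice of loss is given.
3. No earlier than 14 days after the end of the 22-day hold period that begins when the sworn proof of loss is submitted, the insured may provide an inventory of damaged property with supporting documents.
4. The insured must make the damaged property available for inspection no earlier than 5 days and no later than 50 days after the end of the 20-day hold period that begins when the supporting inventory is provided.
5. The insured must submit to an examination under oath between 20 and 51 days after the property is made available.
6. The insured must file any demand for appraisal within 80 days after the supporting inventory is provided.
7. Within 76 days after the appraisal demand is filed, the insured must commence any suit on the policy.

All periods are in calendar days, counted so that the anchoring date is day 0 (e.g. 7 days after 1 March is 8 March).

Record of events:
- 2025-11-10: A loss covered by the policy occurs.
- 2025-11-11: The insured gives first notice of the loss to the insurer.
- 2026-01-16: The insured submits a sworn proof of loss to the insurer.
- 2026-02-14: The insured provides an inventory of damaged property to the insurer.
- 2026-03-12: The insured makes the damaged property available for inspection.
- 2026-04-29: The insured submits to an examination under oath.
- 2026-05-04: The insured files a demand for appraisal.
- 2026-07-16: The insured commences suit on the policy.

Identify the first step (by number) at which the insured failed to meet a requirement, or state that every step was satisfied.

Step 3

Step 1: 11 days after 2025-11-10 (when the loss occurs) is 2025-11-21; completed 2025-11-11, before the deadline.
Step 2: the earliest permitted date is 29 days after 2025-12-15 (end of the 34-day response period, which began when first notice of loss is given on 2025-11-11), i.e. 2026-01-13; done 2026-01-16, after the minimum wait.
Step 3: the earliest permitted date is 14 days after 2026-02-07 (end of the 22-day hold period, which began when the sworn proof of loss is submitted on 2026-01-16), i.e. 2026-02-21; 2026-02-14 is 7 days before the earliest permitted date.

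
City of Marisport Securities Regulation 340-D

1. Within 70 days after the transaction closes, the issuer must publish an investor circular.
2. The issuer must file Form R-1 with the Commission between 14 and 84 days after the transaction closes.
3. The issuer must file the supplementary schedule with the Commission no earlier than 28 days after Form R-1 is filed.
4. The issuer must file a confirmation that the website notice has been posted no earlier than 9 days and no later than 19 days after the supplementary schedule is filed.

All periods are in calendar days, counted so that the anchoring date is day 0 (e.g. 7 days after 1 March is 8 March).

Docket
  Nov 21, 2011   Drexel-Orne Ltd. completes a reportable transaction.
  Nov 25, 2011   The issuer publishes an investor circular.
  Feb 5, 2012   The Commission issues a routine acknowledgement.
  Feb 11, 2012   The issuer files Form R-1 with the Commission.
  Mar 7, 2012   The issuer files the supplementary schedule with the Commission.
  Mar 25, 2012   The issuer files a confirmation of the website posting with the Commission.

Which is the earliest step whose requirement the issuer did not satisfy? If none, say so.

Step 3

(1) due by Nov 21, 2011 + 70 days = Jan 30, 2012; completed Nov 25, 2011, before the deadline.
(2) the permitted window runs from Nov 21, 2011 + 14 = Dec 5, 2011 to Nov 21, 2011 + 84 = Feb 13, 2012; done Feb 11, 2012, which is between those dates.
(3) permitted from Feb 11, 2012 + 28 days = Mar 10, 2012 onward; acted on Mar 7, 2012, 3 days prematurely.
The procedure was therefore not followed at step 3.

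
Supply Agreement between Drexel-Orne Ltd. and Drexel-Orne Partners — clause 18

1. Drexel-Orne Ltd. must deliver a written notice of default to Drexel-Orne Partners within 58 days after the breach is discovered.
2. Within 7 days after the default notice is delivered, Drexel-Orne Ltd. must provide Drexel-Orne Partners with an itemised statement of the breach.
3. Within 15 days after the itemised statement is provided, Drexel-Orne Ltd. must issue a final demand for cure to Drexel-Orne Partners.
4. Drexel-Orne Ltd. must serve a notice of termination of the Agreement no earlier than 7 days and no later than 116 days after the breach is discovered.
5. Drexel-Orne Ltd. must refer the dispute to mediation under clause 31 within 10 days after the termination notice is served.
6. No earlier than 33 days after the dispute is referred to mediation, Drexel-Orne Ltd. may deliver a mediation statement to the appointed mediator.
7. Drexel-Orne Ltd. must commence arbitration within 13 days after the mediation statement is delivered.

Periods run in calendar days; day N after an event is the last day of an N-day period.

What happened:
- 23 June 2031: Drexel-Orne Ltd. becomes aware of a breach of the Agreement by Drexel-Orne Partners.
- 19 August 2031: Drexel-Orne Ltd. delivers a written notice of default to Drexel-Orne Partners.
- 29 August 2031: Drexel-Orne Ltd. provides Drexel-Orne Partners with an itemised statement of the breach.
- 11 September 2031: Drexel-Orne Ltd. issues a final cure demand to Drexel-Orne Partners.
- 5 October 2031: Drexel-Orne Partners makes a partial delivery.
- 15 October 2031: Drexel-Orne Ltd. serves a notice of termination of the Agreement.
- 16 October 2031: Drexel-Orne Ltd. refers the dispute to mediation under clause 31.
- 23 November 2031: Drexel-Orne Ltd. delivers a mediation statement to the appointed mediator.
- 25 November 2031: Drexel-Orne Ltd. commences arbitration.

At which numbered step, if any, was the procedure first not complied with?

(1) due by 23 June 2031 + 58 days = 20 August 2031; 19 August 2031 is within that limit.
(2) due by 19 August 2031 + 7 days = 26 August 2031; 29 August 2031 misses that deadline by 3 days.

Step 2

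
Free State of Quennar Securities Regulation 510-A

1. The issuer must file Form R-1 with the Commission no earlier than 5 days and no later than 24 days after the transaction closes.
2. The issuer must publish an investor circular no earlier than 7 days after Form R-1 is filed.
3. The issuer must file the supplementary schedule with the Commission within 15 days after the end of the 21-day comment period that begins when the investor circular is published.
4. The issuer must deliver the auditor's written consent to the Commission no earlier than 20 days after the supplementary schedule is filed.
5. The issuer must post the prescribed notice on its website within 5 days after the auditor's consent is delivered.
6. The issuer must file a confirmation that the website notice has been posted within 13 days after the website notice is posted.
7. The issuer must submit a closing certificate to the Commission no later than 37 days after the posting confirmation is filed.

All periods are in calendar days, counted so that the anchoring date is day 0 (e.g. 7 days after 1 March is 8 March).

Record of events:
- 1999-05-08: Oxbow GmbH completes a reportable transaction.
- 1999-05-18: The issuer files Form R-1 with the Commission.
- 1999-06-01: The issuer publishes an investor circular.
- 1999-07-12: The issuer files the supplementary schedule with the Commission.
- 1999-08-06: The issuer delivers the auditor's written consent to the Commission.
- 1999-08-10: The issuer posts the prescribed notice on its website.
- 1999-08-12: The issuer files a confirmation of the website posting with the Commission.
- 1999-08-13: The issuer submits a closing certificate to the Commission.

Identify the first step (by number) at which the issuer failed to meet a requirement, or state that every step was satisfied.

Step 3

Step 1 — 5 and 24 days from 1999-05-08 (when the transaction closes) are 1999-05-13 and 1999-06-01 respectively; 1999-05-18 falls inside that range.
Step 2 — must wait 7 days from 1999-05-18 (when Form R-1 is filed), so not before 1999-05-25; done 1999-06-01 — permitted.
Step 3 — counting 15 days from 1999-06-22 (end of the 21-day comment period, which began when the investor circular is published on 1999-06-01) gives a deadline of 1999-07-07; done 1999-07-12 — 5 days late.
No need to go further; step 3 was not satisfied.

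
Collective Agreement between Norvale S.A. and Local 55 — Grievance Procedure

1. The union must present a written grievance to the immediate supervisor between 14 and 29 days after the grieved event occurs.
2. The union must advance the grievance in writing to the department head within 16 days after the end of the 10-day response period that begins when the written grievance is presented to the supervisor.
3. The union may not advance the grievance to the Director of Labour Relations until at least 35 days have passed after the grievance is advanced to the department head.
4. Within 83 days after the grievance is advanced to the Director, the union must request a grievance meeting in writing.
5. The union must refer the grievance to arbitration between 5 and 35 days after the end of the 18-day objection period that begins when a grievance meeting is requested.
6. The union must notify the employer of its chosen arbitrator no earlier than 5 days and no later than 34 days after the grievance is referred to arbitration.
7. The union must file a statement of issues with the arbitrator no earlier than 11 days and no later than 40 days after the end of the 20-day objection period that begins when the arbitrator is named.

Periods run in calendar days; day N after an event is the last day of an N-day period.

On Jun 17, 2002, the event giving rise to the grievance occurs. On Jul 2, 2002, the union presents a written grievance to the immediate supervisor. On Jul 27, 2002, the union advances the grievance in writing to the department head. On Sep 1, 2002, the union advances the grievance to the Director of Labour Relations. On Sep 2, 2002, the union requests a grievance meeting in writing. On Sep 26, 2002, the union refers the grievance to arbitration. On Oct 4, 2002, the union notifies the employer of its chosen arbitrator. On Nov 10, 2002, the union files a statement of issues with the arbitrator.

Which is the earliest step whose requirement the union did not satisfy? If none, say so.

Step 1: the window is 14–29 days after Jun 17, 2002 (when the grieved event occurs), so Jul 1, 2002 through Jul 16, 2002; done Jul 2, 2002 — within the window.
Step 2: 16 days after Jul 12, 2002 (end of the 10-day response period, which began when the written grievance is presented to the supervisor on Jul 2, 2002) is Jul 28, 2002; done Jul 27, 2002 — timely.
Step 3: the earliest permitted date is 35 days after Jul 27, 2002 (when the grievance is advanced to the department head), i.e. Aug 31, 2002; done Sep 1, 2002, after the minimum wait.
Step 4: 83 days after Sep 1, 2002 (when the grievance is advanced to the Director) is Nov 23, 2002; completed Sep 2, 2002, before the deadline.
Step 5: the window is 5–35 days after Sep 20, 2002 (end of the 18-day objection period, which began when a grievance meeting is requested on Sep 2, 2002), so Sep 25, 2002 through Oct 25, 2002; done Sep 26, 2002, which is between those dates.
Step 6: the window is 5–34 days after Sep 26, 2002 (when the grievance is referred to arbitration), so Oct 1, 2002 through Oct 30, 2002; done Oct 4, 2002, which is between those dates.
Step 7: the window is 11–40 days after Oct 24, 2002 (end of the 20-day objection period, which began when the arbitrator is named on Oct 4, 2002), so Nov 4, 2002 through Dec 3, 2002; done Nov 10, 2002, which is between those dates.

None — every step was satisfied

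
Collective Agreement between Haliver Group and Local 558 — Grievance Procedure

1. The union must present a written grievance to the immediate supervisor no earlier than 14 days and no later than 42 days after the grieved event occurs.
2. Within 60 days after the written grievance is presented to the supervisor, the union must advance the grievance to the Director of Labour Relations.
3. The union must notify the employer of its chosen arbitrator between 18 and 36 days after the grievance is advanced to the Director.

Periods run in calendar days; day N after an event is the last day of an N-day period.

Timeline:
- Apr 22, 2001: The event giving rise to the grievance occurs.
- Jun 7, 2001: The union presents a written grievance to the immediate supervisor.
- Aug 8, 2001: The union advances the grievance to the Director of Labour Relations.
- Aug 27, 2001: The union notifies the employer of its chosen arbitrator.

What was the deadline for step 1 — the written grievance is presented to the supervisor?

Jun 3, 2001

Step 1 runs from Apr 22, 2001, when the grieved event occurs. The window is 14–42 days after Apr 22, 2001; it closes on Jun 3, 2001.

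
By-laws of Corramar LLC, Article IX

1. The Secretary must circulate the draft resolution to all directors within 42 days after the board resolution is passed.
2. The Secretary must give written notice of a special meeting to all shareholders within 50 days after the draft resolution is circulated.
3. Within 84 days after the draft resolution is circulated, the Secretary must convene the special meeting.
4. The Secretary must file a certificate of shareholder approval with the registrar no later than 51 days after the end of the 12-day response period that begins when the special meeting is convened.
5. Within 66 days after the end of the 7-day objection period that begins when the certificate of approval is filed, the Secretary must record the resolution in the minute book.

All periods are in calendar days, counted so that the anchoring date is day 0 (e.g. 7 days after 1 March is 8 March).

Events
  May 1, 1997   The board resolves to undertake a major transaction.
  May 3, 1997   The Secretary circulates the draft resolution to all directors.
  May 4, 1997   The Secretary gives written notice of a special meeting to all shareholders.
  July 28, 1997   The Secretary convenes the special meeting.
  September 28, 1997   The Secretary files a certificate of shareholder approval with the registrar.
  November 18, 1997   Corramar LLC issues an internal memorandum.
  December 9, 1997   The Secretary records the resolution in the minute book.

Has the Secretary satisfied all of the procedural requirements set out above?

No

Step 1 — counting 42 days from May 1, 1997 (when the board resolution is passed) gives a deadline of June 12, 1997; done May 3, 1997 — timely.
Step 2 — counting 50 days from May 3, 1997 (when the draft resolution is circulated) gives a deadline of June 22, 1997; completed May 4, 1997, before the deadline.
Step 3 — counting 84 days from May 3, 1997 (when the draft resolution is circulated) gives a deadline of July 26, 1997; July 28, 1997 misses that deadline by 2 days.
That is the first point of non-compliance.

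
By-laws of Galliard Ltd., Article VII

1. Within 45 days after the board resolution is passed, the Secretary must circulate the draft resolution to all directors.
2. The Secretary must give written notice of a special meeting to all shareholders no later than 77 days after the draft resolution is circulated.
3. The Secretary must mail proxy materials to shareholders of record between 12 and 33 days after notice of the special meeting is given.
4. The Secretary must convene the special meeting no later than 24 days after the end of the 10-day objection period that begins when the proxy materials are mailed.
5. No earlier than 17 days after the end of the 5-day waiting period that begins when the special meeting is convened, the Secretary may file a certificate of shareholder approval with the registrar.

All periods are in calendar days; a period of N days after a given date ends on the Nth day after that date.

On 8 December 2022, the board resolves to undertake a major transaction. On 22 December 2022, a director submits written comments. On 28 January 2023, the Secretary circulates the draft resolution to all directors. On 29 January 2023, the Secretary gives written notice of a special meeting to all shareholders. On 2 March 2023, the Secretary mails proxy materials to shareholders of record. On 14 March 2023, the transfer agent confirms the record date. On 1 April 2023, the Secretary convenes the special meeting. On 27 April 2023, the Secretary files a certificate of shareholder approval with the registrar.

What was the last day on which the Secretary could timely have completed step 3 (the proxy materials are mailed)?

Step 3 runs from 29 January 2023, when notice of the special meeting is given. The window is 12–33 days after 29 January 2023; it closes on 3 March 2023.

3 March 2023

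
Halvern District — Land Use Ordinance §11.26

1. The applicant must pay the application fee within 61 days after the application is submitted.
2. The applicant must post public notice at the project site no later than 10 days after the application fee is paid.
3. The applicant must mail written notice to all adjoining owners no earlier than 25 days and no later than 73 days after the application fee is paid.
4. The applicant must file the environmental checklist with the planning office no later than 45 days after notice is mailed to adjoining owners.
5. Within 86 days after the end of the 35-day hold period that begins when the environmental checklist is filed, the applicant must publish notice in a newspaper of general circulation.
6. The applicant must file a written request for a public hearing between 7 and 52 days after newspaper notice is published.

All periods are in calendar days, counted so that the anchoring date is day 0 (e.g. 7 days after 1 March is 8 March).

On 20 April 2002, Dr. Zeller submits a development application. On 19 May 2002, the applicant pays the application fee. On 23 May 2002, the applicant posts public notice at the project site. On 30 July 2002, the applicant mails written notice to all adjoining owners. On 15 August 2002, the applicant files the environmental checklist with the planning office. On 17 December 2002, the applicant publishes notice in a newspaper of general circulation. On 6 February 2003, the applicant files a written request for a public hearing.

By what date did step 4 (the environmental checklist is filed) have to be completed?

13 September 2002

Step 4 runs from 30 July 2002, when notice is mailed to adjoining owners. 45 days after 30 July 2002 is 13 September 2002.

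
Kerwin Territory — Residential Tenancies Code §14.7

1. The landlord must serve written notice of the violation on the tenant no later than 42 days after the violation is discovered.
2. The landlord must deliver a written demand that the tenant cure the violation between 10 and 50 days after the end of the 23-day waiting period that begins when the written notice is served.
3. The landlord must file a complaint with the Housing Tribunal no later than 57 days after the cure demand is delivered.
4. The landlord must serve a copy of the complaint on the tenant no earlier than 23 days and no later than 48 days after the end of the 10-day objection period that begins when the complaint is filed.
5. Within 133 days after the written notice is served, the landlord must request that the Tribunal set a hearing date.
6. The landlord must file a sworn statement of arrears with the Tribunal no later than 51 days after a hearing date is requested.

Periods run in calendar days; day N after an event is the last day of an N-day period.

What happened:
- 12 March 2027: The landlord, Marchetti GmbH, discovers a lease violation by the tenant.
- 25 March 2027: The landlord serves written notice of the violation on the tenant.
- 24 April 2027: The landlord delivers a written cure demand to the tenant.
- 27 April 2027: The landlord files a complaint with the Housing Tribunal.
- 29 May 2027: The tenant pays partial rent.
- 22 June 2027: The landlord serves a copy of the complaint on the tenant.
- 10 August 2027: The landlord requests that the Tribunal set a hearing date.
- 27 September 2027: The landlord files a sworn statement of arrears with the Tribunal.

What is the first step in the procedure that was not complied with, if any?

Step 2

Step 1: 42 days after 12 March 2027 (when the violation is discovered) is 23 April 2027; completed 25 March 2027, before the deadline.
Step 2: the window is 10–50 days after 17 April 2027 (end of the 23-day waiting period, which began when the written notice is served on 25 March 2027), so 27 April 2027 through 6 June 2027; done 24 April 2027 — 3 days before the window opened.
The analysis stops there.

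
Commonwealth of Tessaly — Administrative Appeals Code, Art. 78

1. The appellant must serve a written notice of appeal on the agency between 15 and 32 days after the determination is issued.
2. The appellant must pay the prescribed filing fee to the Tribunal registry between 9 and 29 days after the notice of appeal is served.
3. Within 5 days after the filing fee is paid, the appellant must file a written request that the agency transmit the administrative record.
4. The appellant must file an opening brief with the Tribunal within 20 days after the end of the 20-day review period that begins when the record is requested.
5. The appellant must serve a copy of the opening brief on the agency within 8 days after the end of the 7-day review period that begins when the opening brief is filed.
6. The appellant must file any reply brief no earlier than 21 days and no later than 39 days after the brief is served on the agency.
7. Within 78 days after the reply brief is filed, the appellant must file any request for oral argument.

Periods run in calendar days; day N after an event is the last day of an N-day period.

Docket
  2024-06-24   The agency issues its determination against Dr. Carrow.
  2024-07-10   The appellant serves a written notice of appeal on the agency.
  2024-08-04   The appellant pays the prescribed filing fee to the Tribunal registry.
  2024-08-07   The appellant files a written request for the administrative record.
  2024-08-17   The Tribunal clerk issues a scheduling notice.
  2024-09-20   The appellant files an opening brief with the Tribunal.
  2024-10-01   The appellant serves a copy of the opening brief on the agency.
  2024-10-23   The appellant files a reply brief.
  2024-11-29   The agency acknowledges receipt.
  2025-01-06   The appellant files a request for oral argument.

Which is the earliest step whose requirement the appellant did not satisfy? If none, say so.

Step 1: the window is 15–32 days after 2024-06-24 (when the determination is issued), so 2024-07-09 through 2024-07-26; 2024-07-10 falls inside that range.
Step 2: the window is 9–29 days after 2024-07-10 (when the notice of appeal is served), so 2024-07-19 through 2024-08-08; done 2024-08-04 — within the window.
Step 3: 5 days after 2024-08-04 (when the filing fee is paid) is 2024-08-09; done 2024-08-07 — timely.
Step 4: 20 days after 2024-08-27 (end of the 20-day review period, which began when the record is requested on 2024-08-07) is 2024-09-16; done 2024-09-20 — 4 days late.
No need to go further; step 4 was not satisfied.

Step 4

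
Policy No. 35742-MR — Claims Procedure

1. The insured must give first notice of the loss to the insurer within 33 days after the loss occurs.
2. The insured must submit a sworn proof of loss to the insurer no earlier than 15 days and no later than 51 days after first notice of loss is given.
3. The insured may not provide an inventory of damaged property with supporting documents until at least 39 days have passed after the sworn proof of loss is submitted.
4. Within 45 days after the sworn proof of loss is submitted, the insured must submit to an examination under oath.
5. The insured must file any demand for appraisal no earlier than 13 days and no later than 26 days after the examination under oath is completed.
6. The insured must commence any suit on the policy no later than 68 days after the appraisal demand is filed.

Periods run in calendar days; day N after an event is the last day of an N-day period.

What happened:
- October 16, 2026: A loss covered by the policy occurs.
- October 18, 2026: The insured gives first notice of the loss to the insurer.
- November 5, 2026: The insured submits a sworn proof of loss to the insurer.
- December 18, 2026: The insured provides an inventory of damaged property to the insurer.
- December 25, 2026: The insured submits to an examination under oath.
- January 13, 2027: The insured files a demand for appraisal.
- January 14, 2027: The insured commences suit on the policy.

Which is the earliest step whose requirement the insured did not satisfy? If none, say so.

Step 4

(1) due by October 16, 2026 + 33 days = November 18, 2026; completed October 18, 2026, before the deadline.
(2) the permitted window runs from October 18, 2026 + 15 = November 2, 2026 to October 18, 2026 + 51 = December 8, 2026; November 5, 2026 falls inside that range.
(3) permitted from November 5, 2026 + 39 days = December 14, 2026 onward; done December 18, 2026 — permitted.
(4) due by November 5, 2026 + 45 days = December 20, 2026; not done until December 25, 2026, 5 days after the deadline.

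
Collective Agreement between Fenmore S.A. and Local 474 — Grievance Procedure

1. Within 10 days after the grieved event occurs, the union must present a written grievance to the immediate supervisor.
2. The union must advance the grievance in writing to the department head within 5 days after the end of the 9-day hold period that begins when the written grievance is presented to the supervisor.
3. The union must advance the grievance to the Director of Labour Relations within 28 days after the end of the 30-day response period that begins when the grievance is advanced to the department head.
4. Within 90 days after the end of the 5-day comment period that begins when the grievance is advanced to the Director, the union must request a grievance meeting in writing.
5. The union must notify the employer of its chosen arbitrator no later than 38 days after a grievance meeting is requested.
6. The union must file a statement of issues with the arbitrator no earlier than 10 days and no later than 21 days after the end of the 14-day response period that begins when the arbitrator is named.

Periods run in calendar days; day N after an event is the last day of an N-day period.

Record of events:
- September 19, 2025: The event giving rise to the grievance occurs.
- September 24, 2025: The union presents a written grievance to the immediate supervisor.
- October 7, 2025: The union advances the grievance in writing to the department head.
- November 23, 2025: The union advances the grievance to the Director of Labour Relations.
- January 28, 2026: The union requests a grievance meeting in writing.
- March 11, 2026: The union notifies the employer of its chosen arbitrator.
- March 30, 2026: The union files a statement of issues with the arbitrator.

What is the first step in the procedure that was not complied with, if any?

(1) due by September 19, 2025 + 10 days = September 29, 2025; September 24, 2025 is within that limit.
(2) due by October 3, 2025 + 5 days = October 8, 2025; completed October 7, 2025, before the deadline.
(3) due by November 6, 2025 + 28 days = December 4, 2025; completed November 23, 2025, before the deadline.
(4) due by November 28, 2025 + 90 days = February 26, 2026; January 28, 2026 is within that limit.
(5) due by January 28, 2026 + 38 days = March 7, 2026; March 11, 2026 misses that deadline by 4 days.

Step 5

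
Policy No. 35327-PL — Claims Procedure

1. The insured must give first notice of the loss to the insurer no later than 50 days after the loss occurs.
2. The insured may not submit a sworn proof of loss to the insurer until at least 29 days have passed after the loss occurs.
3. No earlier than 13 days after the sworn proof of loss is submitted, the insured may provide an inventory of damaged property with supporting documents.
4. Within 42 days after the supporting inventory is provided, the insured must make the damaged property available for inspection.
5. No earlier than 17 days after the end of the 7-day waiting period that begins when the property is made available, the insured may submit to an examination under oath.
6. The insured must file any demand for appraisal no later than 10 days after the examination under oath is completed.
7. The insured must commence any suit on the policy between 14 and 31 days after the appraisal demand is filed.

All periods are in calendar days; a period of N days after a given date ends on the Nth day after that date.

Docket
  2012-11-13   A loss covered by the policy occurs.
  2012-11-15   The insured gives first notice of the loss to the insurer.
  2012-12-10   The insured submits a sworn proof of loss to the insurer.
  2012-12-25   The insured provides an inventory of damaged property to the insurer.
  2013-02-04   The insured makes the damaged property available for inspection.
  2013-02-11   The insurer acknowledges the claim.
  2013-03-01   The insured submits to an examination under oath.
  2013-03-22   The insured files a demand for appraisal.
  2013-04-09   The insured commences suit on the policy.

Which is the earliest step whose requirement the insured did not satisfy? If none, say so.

Step 1 — counting 50 days from 2012-11-13 (when the loss occurs) gives a deadline of 2013-01-02; done 2012-11-15 — timely.
Step 2 — must wait 29 days from 2012-11-13 (when the loss occurs), so not before 2012-12-12; 2012-12-10 is 2 days before the earliest permitted date.
Later steps need not be reached.

Step 2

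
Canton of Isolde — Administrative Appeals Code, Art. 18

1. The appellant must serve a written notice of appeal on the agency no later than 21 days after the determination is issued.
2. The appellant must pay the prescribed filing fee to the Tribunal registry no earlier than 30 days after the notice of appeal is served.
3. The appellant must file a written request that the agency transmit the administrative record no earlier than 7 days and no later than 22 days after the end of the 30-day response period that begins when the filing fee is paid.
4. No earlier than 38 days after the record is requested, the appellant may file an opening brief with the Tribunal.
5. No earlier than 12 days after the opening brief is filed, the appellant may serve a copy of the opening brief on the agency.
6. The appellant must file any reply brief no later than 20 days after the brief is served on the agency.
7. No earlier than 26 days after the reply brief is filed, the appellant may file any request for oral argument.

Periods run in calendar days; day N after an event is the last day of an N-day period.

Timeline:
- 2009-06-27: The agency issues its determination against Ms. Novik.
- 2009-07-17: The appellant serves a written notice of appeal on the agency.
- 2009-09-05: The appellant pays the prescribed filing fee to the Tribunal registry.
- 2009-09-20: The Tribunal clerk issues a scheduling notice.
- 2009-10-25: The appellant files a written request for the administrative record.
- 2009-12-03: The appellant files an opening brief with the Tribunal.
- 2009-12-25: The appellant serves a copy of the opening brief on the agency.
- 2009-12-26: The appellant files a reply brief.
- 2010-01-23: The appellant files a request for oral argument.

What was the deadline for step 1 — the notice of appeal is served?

Step 1 runs from 2009-06-27, when the determination is issued. 21 days after 2009-06-27 is 2009-07-18.

2009-07-18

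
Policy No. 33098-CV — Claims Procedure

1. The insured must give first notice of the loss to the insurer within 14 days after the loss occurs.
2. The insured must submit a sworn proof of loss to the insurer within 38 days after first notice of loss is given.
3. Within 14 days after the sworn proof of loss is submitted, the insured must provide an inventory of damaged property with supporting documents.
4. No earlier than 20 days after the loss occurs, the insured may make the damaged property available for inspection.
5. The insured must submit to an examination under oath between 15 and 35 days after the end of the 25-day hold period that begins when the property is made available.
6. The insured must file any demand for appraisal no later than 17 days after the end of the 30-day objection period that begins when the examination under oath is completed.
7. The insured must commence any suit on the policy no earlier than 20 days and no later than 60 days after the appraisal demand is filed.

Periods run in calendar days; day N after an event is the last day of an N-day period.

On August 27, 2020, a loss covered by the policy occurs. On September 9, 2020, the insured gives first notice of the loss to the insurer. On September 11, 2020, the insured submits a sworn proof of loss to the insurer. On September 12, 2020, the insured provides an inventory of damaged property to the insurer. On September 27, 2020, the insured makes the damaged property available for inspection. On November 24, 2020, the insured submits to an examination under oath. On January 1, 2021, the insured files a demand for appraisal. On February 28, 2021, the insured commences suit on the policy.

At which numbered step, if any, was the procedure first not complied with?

(1) due by August 27, 2020 + 14 days = September 10, 2020; done September 9, 2020 — timely.
(2) due by September 9, 2020 + 38 days = October 17, 2020; done September 11, 2020 — timely.
(3) due by September 11, 2020 + 14 days = September 25, 2020; done September 12, 2020 — timely.
(4) permitted from August 27, 2020 + 20 days = September 16, 2020 onward; done September 27, 2020 — permitted.
(5) the permitted window runs from October 22, 2020 + 15 = November 6, 2020 to October 22, 2020 + 35 = November 26, 2020; November 24, 2020 falls inside that range.
(6) due by December 24, 2020 + 17 days = January 10, 2021; January 1, 2021 is within that limit.
(7) the permitted window runs from January 1, 2021 + 20 = January 21, 2021 to January 1, 2021 + 60 = March 2, 2021; done February 28, 2021 — within the window.

None — every step was satisfied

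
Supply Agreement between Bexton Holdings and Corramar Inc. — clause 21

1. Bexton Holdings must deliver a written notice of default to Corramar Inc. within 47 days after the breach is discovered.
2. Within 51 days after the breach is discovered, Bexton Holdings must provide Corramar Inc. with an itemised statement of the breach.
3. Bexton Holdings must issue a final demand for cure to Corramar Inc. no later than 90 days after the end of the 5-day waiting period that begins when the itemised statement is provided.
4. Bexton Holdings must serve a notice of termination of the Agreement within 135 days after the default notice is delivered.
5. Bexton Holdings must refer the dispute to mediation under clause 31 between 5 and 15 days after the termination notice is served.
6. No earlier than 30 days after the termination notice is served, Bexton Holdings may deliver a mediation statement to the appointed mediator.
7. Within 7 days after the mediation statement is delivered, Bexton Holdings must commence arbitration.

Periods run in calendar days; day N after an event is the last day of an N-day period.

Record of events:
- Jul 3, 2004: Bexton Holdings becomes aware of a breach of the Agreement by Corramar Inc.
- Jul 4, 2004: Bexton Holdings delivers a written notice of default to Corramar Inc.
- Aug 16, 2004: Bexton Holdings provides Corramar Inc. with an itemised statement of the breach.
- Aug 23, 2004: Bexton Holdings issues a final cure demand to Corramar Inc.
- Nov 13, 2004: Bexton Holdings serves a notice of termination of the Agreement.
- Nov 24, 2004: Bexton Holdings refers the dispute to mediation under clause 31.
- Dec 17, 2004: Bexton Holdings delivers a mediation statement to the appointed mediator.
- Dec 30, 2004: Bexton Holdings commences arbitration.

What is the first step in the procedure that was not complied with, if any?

Step 7

(1) due by Jul 3, 2004 + 47 days = Aug 19, 2004; Jul 4, 2004 is within that limit.
(2) due by Jul 3, 2004 + 51 days = Aug 23, 2004; done Aug 16, 2004 — timely.
(3) due by Aug 21, 2004 + 90 days = Nov 19, 2004; done Aug 23, 2004 — timely.
(4) due by Jul 4, 2004 + 135 days = Nov 16, 2004; done Nov 13, 2004 — timely.
(5) the permitted window runs from Nov 13, 2004 + 5 = Nov 18, 2004 to Nov 13, 2004 + 15 = Nov 28, 2004; Nov 24, 2004 falls inside that range.
(6) permitted from Nov 13, 2004 + 30 days = Dec 13, 2004 onward; done Dec 17, 2004, after the minimum wait.
(7) due by Dec 17, 2004 + 7 days = Dec 24, 2004; Dec 30, 2004 misses that deadline by 6 days.
That is the first point of non-compliance.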